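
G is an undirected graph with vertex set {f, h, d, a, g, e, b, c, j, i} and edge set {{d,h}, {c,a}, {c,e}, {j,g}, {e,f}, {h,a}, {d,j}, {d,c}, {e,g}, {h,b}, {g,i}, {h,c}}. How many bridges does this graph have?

The edges on the cycle d-h-a-c-d are not bridges since each lies on that cycle.
But removing e-f disconnects e from f; removing b-h disconnects b from h; removing i-g disconnects i from g — these are bridges.
That makes 3 bridges.

3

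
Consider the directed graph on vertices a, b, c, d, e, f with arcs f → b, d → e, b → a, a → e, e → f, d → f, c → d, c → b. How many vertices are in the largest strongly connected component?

4

{a, b, e, f} are all mutually reachable — one SCC of size 4.
{d} is an SCC by itself.
{c} is an SCC by itself.
The largest has 4 vertices.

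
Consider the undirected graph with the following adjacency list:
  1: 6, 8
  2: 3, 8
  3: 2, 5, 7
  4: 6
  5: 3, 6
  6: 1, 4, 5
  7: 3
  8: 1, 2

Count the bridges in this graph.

2

The edges on the cycle 8-1-6-5-3-2-8 are not bridges since each lies on that cycle.
But removing 6-4 disconnects 6 from 4; removing 3-7 disconnects 3 from 7 — these are bridges.
That makes 2 bridges.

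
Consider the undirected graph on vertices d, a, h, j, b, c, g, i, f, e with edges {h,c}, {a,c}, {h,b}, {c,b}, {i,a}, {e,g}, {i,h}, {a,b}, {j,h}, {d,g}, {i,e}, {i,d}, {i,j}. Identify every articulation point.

i

Removing i increases the component count from 2 to 3, so i is a cut vertex.
By contrast removing e leaves 2 components; it is not a cut vertex. No other vertex is a cut vertex either.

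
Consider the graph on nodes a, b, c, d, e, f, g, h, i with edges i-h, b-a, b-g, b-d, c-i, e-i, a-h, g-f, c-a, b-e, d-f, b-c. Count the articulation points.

Removing b increases the component count from 1 to 2, so b is a cut vertex.
By contrast removing g leaves 1 component; it is not a cut vertex. No other vertex is a cut vertex either.

1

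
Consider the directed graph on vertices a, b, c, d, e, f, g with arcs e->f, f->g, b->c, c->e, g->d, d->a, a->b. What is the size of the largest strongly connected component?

{a, b, c, d, e, f, g} are all mutually reachable — one SCC of size 7.
The largest has 7 vertices.

7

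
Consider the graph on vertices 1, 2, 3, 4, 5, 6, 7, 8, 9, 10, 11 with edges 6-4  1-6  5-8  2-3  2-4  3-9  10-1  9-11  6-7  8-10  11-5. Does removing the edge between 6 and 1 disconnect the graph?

No

After removing 6-1, the path 6-4-2-3-9-11-5-8-10-1 still connects them, so the edge is not a bridge.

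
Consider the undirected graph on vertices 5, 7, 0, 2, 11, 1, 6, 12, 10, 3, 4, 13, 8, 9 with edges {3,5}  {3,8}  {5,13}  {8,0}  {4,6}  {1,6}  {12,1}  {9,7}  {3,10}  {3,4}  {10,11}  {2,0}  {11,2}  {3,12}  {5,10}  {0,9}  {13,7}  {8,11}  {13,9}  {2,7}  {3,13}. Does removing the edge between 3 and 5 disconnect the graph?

No

After removing 3—5, the path 3-10-5 still connects them, so the edge is not a bridge.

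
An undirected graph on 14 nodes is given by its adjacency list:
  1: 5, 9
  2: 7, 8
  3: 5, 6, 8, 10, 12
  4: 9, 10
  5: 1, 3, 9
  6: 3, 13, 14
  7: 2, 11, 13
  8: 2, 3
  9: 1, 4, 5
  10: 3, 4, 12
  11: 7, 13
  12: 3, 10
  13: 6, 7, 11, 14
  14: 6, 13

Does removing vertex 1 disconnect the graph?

Deleting 1 leaves 1 component (was 1) (its neighbors 5, 9 remain connected to each other), so 1 is not a cut vertex.

No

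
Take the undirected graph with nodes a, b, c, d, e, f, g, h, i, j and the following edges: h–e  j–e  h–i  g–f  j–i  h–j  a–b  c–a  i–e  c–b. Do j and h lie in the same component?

Yes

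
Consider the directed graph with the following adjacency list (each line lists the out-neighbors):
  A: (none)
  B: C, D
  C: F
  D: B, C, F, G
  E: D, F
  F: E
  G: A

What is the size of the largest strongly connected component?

{B, C, D, E, F} are all mutually reachable — one SCC of size 5.
{G} is an SCC by itself.
{A} is an SCC by itself.
The largest has 5 vertices.

5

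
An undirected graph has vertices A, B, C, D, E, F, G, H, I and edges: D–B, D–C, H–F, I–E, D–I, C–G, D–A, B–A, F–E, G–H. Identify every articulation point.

D

Removing D increases the component count from 1 to 2, so D is a cut vertex.
By contrast removing H leaves 1 component; it is not a cut vertex. No other vertex is a cut vertex either.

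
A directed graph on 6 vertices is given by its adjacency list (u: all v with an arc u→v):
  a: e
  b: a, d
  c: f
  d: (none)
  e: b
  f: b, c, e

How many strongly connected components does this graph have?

3

{a, b, e} are all mutually reachable — one SCC of size 3.
{c, f} are all mutually reachable — one SCC of size 2.
{d} is an SCC by itself.
That gives 3 strongly connected components.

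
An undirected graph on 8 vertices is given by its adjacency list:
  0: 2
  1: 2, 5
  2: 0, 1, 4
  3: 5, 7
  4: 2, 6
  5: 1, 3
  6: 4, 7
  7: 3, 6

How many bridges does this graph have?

The edges on the cycle 5-3-7-6-4-2-1-5 are not bridges since each lies on that cycle.
But removing 2-0 disconnects 2 from 0 — this is a bridge.

1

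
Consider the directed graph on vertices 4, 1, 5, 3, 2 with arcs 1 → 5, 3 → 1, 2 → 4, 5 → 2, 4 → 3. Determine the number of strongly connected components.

{1, 2, 3, 4, 5} are all mutually reachable — one SCC of size 5.
That gives 1 strongly connected component.

1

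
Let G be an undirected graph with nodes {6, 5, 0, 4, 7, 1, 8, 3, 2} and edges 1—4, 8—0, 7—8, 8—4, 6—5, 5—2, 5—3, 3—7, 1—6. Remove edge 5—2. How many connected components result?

2

Before removal there is 1 component.
5—2 is a bridge — removing it separates 5's side from 2's side.
After removal: 2 components.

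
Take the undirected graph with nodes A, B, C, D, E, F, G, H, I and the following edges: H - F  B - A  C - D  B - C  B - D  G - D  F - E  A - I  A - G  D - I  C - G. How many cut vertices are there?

1

Removing F increases the component count from 2 to 3, so F is a cut vertex.
By contrast removing A leaves 2 components; it is not a cut vertex. No other vertex is a cut vertex either.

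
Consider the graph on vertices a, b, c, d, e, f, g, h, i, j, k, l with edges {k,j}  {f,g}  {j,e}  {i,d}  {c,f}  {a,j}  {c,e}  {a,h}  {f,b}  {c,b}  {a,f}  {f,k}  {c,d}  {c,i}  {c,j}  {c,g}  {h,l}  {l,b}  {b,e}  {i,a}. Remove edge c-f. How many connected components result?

c and f are still connected via c-g-f, so the component count stays at 1.

1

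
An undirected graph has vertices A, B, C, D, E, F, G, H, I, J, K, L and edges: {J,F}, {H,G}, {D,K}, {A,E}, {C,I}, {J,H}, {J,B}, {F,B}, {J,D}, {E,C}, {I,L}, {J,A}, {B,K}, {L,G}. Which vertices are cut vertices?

J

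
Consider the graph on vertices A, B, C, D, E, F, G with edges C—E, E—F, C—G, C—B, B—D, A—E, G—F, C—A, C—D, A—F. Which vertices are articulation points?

C

Removing C increases the component count from 1 to 2, so C is a cut vertex.
By contrast removing F leaves 1 component; it is not a cut vertex. No other vertex is a cut vertex either.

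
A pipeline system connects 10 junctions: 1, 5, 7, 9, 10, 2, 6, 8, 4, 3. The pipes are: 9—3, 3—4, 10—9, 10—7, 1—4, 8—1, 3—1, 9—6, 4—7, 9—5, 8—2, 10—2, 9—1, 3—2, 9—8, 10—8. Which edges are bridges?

5-9, 6-9

The edges on the cycle 10-9-8-1-4-7-10 are not bridges since each lies on that cycle.
But removing 9—5 disconnects 9 from 5; removing 9—6 disconnects 9 from 6 — these are bridges.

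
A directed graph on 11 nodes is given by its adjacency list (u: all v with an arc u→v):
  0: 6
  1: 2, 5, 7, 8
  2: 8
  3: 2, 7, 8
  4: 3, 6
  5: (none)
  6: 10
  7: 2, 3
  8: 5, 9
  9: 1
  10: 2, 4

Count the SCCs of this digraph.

4

{1, 2, 3, 7, 8, 9} are all mutually reachable — one SCC of size 6.
{4, 6, 10} are all mutually reachable — one SCC of size 3.
{5} is an SCC by itself.
{0} is an SCC by itself.
That gives 4 strongly connected components.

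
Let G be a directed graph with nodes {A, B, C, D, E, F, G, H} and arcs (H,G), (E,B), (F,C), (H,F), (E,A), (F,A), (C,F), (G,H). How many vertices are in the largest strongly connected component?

2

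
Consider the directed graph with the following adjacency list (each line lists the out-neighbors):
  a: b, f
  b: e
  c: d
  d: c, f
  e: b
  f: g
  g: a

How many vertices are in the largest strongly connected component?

3

{a, f, g} are all mutually reachable — one SCC of size 3.
{c, d} are all mutually reachable — one SCC of size 2.
{b, e} are all mutually reachable — one SCC of size 2.
The largest has 3 vertices.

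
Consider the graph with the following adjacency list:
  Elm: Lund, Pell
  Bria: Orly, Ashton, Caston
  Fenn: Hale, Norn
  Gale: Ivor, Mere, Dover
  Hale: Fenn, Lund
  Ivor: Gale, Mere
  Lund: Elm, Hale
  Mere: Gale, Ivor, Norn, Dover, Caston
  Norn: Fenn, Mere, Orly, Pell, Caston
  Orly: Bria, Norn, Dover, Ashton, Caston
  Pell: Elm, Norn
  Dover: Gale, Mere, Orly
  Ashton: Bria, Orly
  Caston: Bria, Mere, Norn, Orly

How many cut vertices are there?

1

Removing Norn increases the component count from 1 to 2, so Norn is a cut vertex.
By contrast removing Pell leaves 1 component; it is not a cut vertex. No other vertex is a cut vertex either.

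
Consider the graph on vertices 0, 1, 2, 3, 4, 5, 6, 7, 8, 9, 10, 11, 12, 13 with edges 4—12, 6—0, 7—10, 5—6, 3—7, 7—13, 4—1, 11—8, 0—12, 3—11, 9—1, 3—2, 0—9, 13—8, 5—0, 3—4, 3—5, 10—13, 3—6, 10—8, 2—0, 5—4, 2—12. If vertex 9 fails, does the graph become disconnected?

No

Deleting 9 leaves 1 component (was 1) (its neighbors 0, 1 remain connected to each other), so 9 is not a cut vertex.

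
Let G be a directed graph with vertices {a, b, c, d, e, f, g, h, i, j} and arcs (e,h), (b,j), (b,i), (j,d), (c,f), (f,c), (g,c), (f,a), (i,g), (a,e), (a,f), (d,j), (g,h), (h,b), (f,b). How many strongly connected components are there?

2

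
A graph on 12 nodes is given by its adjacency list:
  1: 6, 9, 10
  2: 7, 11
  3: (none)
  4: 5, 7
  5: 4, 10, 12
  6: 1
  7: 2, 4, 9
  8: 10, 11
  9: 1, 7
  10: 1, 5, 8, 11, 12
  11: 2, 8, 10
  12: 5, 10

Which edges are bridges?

The edges on the cycle 10-5-4-7-2-11-10 are not bridges since each lies on that cycle.
But removing 6-1 disconnects 6 from 1 — this is a bridge.

1-6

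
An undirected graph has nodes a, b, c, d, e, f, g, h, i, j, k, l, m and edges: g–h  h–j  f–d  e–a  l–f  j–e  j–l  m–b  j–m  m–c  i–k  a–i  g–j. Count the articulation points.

7

Removing a increases the component count from 1 to 2, so a is a cut vertex.
Removing e increases the component count from 1 to 2, so e is a cut vertex.
Removing f increases the component count from 1 to 2, so f is a cut vertex.
Likewise i, j, l, m are cut vertices.
By contrast removing c leaves 1 component; it is not a cut vertex. No other vertex is a cut vertex either.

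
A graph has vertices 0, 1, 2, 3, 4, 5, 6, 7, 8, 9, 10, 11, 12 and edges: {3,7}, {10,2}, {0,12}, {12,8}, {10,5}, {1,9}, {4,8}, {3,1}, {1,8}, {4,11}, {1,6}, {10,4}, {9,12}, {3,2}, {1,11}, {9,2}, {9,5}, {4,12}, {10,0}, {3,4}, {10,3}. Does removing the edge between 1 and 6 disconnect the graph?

Yes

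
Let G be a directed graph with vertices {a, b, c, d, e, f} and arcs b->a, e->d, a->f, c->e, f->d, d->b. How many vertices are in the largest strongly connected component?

{a, b, d, f} are all mutually reachable — one SCC of size 4.
{e} is an SCC by itself.
{c} is an SCC by itself.
The largest has 4 vertices.

4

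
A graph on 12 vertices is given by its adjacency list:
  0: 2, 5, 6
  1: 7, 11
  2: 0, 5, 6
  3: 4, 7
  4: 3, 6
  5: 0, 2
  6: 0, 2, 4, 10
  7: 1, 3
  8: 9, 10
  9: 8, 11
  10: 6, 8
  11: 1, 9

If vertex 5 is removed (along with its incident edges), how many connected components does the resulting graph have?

With 5 gone, the remaining components are: {0, 1, 2, 3, 4, 6, 7, 8, 9, 10, 11}.
That is 1 component.

1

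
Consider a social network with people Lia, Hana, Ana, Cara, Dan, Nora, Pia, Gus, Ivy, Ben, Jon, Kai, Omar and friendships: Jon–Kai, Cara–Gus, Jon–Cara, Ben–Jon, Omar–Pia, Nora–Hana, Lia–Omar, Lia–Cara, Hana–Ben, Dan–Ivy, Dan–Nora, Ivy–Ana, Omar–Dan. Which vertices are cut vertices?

Dan, Ivy, Jon, Cara, Omar

Removing Dan increases the component count from 1 to 2, so Dan is a cut vertex.
Removing Ivy increases the component count from 1 to 2, so Ivy is a cut vertex.
Removing Jon increases the component count from 1 to 2, so Jon is a cut vertex.
Likewise Cara, Omar are cut vertices.
By contrast removing Ana leaves 1 component; it is not a cut vertex. No other vertex is a cut vertex either.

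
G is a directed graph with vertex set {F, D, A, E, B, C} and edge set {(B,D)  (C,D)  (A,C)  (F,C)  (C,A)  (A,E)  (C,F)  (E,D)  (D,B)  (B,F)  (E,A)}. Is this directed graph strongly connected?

Yes

From F we can reach every vertex (A, B, C, D, E, F), and every vertex can reach F (A, B, C, D, E, F). So the whole graph is one strongly connected component.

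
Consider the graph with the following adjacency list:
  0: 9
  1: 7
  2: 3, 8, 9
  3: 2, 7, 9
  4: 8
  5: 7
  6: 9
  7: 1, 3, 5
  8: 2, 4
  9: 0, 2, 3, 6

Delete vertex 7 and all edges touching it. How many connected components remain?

With 7 gone, the remaining components are: {1}; {5}; {0, 2, 3, 4, 6, 8, 9}.
That is 3 components.

3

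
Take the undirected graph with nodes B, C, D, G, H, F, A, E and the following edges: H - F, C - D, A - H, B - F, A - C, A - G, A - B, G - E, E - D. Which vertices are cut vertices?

Removing A increases the component count from 1 to 2, so A is a cut vertex.
By contrast removing C leaves 1 component; it is not a cut vertex. No other vertex is a cut vertex either.

A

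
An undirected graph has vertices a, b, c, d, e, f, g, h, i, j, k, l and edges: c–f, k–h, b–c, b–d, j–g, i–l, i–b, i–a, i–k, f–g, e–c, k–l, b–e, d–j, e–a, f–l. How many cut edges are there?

1

The edges on the cycle i-k-l-f-c-e-b-i are not bridges since each lies on that cycle.
But removing k–h disconnects k from h — this is a bridge.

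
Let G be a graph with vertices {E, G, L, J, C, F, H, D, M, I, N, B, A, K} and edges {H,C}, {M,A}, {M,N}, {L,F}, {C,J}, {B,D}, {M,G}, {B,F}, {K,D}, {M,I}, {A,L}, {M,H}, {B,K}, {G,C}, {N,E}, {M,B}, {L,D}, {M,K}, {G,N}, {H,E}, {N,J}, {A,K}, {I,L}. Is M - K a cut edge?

No

After removing M - K, the path M-A-K still connects them, so the edge is not a bridge.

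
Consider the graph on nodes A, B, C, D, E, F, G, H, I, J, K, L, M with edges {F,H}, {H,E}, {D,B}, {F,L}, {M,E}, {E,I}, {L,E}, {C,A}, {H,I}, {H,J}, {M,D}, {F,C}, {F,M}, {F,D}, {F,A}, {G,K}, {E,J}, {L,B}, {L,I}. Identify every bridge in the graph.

G-K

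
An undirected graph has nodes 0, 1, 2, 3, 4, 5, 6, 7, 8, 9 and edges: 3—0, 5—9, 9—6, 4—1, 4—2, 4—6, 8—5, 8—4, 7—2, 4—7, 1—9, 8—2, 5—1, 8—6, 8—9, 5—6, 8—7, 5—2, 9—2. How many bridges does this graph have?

1

The edges on the cycle 8-4-6-8 are not bridges since each lies on that cycle.
But removing 3—0 disconnects 3 from 0 — this is a bridge.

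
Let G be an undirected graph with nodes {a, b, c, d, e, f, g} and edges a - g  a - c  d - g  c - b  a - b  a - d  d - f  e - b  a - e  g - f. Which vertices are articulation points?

a

Removing a increases the component count from 1 to 2, so a is a cut vertex.
By contrast removing f leaves 1 component; it is not a cut vertex. No other vertex is a cut vertex either.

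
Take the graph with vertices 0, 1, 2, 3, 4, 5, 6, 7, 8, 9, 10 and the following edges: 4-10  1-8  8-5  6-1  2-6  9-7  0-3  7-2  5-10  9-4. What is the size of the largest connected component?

9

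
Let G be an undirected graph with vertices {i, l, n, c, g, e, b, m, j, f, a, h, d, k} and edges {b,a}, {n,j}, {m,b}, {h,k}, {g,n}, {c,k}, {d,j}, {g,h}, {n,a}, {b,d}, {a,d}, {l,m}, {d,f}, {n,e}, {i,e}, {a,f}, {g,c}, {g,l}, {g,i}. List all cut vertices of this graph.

Removing g increases the component count from 1 to 2, so g is a cut vertex.
By contrast removing k leaves 1 component; it is not a cut vertex. No other vertex is a cut vertex either.

g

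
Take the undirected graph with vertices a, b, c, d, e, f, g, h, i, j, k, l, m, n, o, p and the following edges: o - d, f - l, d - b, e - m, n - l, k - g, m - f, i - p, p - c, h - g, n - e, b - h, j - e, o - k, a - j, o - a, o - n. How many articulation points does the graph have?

2

Removing o increases the component count from 2 to 3, so o is a cut vertex.
Removing p increases the component count from 2 to 3, so p is a cut vertex.
By contrast removing j leaves 2 components; it is not a cut vertex. No other vertex is a cut vertex either.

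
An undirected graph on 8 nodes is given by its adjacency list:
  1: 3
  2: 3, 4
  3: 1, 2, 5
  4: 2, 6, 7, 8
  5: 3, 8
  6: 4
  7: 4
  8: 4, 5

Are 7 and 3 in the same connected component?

Yes

From 7 we can reach 1, 2, 3, 4, 5, 6, 7, 8, which includes 3.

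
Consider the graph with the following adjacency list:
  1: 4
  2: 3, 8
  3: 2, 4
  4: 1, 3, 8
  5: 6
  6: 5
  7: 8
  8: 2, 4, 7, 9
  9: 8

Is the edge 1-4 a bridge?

Removing 1-4 leaves no path between 1 and 4: the component count goes from 2 to 3. So it is a bridge.

Yes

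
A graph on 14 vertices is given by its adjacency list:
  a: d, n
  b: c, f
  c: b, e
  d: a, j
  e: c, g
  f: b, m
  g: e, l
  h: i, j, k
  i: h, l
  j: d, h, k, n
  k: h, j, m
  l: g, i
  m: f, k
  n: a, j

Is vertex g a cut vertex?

No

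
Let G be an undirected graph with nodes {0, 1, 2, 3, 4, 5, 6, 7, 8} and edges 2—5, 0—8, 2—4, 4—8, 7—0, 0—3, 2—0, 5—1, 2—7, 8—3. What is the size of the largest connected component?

8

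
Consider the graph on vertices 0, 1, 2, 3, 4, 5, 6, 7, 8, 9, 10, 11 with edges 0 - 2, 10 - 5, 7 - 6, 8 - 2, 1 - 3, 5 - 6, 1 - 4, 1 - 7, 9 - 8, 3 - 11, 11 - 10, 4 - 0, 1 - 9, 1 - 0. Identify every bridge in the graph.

The edges on the cycle 1-3-11-10-5-6-7-1 are not bridges since each lies on that cycle.
Every edge lies on some cycle, so there are no bridges.

none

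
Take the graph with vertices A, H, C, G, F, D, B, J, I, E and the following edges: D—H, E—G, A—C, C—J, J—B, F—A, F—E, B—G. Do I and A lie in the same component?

No

The component containing I is {I}, and A is not in it.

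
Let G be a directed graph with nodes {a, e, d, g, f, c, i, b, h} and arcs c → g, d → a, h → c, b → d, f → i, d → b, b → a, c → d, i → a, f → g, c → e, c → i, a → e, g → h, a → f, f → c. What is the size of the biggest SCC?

8

{a, b, c, d, f, g, h, i} are all mutually reachable — one SCC of size 8.
{e} is an SCC by itself.
The largest has 8 vertices.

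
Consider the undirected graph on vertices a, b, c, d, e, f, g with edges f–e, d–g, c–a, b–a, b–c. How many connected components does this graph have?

3

Starting from e we can reach e, f. That is one component of size 2.
Starting from d we can reach d, g. That is one component of size 2.
Starting from a we can reach a, b, c. That is one component of size 3.
Total: 3 components.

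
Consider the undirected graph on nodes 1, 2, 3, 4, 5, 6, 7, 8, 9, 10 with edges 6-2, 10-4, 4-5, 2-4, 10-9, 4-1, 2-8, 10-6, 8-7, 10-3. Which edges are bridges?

1-4, 10-3, 10-9, 2-8, 4-5, 7-8

The edges on the cycle 10-6-2-4-10 are not bridges since each lies on that cycle.
But removing 8-7 disconnects 8 from 7; removing 1-4 disconnects 1 from 4; removing 10-9 disconnects 10 from 9; removing 5-4 disconnects 5 from 4 — these are bridges.
In total 6 edges are bridges.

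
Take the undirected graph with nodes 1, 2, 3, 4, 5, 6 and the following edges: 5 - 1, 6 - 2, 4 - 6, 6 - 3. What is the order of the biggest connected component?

4

Starting from 1 we can reach 1, 5. That is one component of size 2.
Starting from 2 we can reach 2, 3, 4, 6. That is one component of size 4.
The largest has 4 vertices.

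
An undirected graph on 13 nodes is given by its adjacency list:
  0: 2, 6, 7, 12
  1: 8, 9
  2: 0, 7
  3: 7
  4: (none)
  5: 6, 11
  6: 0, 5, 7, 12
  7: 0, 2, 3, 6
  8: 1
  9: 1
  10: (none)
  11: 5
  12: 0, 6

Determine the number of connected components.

10 is isolated — a component by itself.
4 is isolated — a component by itself.
Starting from 1 we can reach 1, 8, 9. That is one component of size 3.
Starting from 0 we can reach 0, 2, 3, 5, 6, 7, 11, 12. That is one component of size 8.
Total: 4 components.

4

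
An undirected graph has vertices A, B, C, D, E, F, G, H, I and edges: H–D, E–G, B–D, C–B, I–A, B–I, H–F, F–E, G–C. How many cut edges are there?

2

The edges on the cycle H-F-E-G-C-B-D-H are not bridges since each lies on that cycle.
But removing B–I disconnects B from I; removing A–I disconnects A from I — these are bridges.
That makes 2 bridges.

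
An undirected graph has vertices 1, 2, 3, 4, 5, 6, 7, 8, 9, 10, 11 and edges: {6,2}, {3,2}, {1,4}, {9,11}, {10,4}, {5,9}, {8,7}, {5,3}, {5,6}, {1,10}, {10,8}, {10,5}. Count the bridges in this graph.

5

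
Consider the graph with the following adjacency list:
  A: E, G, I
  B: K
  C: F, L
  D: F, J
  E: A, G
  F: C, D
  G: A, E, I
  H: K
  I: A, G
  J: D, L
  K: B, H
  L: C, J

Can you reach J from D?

Yes

From D we can reach C, D, F, J, L, which includes J.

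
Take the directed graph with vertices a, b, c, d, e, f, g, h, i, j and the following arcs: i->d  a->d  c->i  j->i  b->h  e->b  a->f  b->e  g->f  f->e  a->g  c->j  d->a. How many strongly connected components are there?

8

{a, d} are all mutually reachable — one SCC of size 2.
{b, e} are all mutually reachable — one SCC of size 2.
{j} is an SCC by itself.
{f} is an SCC by itself.
{g} is an SCC by itself.
(and 3 more singleton SCCs)
That gives 8 strongly connected components.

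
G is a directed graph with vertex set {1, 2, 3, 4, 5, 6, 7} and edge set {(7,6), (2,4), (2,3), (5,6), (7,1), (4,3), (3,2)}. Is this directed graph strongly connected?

No

There is no directed path from 6 to 3, so the graph is not strongly connected.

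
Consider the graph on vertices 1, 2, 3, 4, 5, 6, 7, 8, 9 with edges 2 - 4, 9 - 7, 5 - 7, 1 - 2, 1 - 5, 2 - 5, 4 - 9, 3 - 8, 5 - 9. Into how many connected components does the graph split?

6 is isolated — a component by itself.
Starting from 3 we can reach 3, 8. That is one component of size 2.
Starting from 1 we can reach 1, 2, 4, 5, 7, 9. That is one component of size 6.
Total: 3 components.

3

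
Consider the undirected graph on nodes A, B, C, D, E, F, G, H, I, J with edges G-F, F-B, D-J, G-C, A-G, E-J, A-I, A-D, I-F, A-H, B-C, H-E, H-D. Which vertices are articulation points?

A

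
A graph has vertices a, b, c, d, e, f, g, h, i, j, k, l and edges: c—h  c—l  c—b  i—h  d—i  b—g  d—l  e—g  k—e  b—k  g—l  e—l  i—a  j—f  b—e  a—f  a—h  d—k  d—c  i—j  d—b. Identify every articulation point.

none

Removing l, for instance, still leaves 1 component. No single vertex removal increases the component count — the graph has no articulation points.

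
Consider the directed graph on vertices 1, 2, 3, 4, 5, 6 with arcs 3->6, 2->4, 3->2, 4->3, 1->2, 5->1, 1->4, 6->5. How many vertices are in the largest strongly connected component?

6

{1, 2, 3, 4, 5, 6} are all mutually reachable — one SCC of size 6.
The largest has 6 vertices.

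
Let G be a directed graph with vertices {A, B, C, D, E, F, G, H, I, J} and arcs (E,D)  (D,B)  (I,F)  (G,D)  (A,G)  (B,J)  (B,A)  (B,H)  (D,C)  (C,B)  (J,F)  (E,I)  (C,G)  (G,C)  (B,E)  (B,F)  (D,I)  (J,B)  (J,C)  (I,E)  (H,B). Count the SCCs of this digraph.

2

{A, B, C, D, E, G, H, I, J} are all mutually reachable — one SCC of size 9.
{F} is an SCC by itself.
That gives 2 strongly connected components.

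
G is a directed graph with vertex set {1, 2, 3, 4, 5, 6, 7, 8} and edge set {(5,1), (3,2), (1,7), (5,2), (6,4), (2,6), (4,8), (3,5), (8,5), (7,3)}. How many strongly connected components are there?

1

{1, 2, 3, 4, 5, 6, 7, 8} are all mutually reachable — one SCC of size 8.
That gives 1 strongly connected component.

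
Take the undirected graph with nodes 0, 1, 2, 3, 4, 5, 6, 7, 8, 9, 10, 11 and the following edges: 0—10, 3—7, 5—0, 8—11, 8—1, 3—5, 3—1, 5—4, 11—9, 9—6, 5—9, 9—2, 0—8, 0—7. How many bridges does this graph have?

4

The edges on the cycle 3-5-0-8-1-3 are not bridges since each lies on that cycle.
But removing 5—4 disconnects 5 from 4; removing 2—9 disconnects 2 from 9; removing 9—6 disconnects 9 from 6; removing 10—0 disconnects 10 from 0 — these are bridges.
That makes 4 bridges.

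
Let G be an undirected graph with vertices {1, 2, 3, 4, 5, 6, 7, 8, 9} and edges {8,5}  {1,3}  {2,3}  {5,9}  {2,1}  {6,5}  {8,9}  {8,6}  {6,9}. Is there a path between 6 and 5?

From 6 we can reach 5, 6, 8, 9, which includes 5.

Yes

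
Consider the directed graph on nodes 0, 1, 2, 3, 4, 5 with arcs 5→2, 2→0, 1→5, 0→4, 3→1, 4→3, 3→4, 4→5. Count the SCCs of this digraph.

1

{0, 1, 2, 3, 4, 5} are all mutually reachable — one SCC of size 6.
That gives 1 strongly connected component.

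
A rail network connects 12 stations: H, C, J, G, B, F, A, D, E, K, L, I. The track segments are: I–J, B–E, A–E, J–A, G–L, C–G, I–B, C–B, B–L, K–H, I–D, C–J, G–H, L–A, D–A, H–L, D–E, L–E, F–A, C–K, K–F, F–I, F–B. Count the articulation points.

0

Removing L, for instance, still leaves 1 component. No single vertex removal increases the component count — the graph has no articulation points.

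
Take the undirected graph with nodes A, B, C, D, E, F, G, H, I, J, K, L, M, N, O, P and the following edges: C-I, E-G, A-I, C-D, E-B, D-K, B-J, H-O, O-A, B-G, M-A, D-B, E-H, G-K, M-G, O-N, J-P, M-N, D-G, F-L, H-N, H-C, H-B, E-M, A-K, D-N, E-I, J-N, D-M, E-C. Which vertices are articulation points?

J

Removing J increases the component count from 2 to 3, so J is a cut vertex.
By contrast removing M leaves 2 components; it is not a cut vertex. No other vertex is a cut vertex either.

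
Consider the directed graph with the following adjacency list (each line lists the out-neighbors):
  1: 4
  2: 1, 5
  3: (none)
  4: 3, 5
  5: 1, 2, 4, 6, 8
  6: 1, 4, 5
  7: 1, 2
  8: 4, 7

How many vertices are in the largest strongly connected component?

7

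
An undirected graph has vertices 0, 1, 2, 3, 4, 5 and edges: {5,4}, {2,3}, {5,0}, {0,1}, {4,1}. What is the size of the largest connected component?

4

Starting from 2 we can reach 2, 3. That is one component of size 2.
Starting from 0 we can reach 0, 1, 4, 5. That is one component of size 4.
The largest has 4 vertices.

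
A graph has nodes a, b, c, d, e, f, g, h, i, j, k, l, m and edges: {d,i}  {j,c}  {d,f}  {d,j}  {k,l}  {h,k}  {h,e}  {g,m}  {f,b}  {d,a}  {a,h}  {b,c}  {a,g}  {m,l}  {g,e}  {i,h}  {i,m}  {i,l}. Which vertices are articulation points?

d

Removing d increases the component count from 1 to 2, so d is a cut vertex.
By contrast removing m leaves 1 component; it is not a cut vertex. No other vertex is a cut vertex either.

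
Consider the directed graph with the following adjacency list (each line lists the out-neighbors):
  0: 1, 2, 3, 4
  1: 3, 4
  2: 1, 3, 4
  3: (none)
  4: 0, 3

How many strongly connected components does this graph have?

{0, 1, 2, 4} are all mutually reachable — one SCC of size 4.
{3} is an SCC by itself.
That gives 2 strongly connected components.

2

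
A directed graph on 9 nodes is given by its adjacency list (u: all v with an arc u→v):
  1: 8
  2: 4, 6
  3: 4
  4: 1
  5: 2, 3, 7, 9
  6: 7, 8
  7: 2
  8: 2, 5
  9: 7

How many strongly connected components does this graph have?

1

{1, 2, 3, 4, 5, 6, 7, 8, 9} are all mutually reachable — one SCC of size 9.
That gives 1 strongly connected component.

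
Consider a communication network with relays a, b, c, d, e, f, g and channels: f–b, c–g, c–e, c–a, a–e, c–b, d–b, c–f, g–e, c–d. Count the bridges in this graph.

0

The edges on the cycle c-a-e-c are not bridges since each lies on that cycle.
Every edge lies on some cycle, so there are no bridges.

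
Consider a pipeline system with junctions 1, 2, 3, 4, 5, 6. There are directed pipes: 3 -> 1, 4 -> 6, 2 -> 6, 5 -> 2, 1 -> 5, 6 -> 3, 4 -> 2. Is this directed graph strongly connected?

There is no directed path from 1 to 4, so the graph is not strongly connected.

No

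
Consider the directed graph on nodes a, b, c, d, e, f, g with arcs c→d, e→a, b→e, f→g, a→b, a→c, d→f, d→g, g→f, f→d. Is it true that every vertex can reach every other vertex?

No

There is no directed path from f to b, so the graph is not strongly connected.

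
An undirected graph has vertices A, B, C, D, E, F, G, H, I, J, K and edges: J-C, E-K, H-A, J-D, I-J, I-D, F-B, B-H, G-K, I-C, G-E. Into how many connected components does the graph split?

3

Starting from E we can reach E, G, K. That is one component of size 3.
Starting from A we can reach A, B, F, H. That is one component of size 4.
Starting from C we can reach C, D, I, J. That is one component of size 4.
Total: 3 components.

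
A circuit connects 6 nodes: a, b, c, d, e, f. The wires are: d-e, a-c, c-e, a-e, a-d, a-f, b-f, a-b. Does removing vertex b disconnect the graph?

No

Deleting b leaves 1 component (was 1) (its neighbors a, f remain connected to each other), so b is not a cut vertex.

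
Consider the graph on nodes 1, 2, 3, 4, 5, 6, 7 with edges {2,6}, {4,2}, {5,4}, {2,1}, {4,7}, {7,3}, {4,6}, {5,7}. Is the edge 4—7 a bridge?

No

After removing 4—7, the path 4-5-7 still connects them, so the edge is not a bridge.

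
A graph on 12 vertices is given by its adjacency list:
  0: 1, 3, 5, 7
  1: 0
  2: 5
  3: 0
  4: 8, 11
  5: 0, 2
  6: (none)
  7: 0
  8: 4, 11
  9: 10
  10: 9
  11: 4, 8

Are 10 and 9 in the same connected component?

Yes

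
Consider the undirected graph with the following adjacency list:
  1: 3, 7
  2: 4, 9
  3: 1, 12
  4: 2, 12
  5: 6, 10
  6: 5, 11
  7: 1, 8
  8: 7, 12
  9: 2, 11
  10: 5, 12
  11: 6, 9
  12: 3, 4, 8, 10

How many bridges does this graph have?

The edges on the cycle 12-4-2-9-11-6-5-10-12 are not bridges since each lies on that cycle.
Every edge lies on some cycle, so there are no bridges.

0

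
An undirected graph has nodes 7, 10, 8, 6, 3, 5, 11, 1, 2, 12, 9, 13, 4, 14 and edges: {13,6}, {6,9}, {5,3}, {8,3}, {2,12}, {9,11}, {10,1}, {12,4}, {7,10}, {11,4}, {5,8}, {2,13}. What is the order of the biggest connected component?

14 is isolated — a component by itself.
Starting from 1 we can reach 1, 7, 10. That is one component of size 3.
Starting from 3 we can reach 3, 5, 8. That is one component of size 3.
Starting from 2 we can reach 2, 4, 6, 9, 11, 12, 13. That is one component of size 7.
The largest has 7 vertices.

7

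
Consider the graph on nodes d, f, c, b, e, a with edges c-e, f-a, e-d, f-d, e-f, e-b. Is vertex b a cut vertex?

No

Deleting b leaves 1 component (was 1), so b is not a cut vertex.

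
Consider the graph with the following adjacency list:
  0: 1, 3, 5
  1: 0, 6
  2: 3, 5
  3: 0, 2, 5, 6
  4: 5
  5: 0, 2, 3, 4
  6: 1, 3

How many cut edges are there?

The edges on the cycle 3-5-0-1-6-3 are not bridges since each lies on that cycle.
But removing 5-4 disconnects 5 from 4 — this is a bridge.

1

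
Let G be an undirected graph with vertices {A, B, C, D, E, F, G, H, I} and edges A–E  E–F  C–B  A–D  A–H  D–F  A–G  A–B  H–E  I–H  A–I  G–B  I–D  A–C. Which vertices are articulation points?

A

Removing A increases the component count from 1 to 2, so A is a cut vertex.
By contrast removing F leaves 1 component; it is not a cut vertex. No other vertex is a cut vertex either.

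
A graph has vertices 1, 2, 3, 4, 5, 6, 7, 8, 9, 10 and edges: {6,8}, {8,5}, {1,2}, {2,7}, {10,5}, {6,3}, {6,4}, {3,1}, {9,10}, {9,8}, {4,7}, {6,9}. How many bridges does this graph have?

0

The edges on the cycle 6-9-10-5-8-6 are not bridges since each lies on that cycle.
Every edge lies on some cycle, so there are no bridges.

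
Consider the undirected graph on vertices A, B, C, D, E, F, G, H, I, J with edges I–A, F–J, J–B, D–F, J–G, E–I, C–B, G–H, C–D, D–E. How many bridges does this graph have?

The edges on the cycle C-D-F-J-B-C are not bridges since each lies on that cycle.
But removing A–I disconnects A from I; removing J–G disconnects J from G; removing H–G disconnects H from G; removing E–I disconnects E from I — these are bridges.
In total 5 edges are bridges.

5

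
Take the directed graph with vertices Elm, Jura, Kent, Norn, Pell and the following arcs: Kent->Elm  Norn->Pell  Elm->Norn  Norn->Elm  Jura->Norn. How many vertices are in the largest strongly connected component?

{Elm, Norn} are all mutually reachable — one SCC of size 2.
{Pell} is an SCC by itself.
{Kent} is an SCC by itself.
{Jura} is an SCC by itself.
The largest has 2 vertices.

2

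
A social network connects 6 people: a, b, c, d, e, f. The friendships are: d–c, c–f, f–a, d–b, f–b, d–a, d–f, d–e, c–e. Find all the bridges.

none

The edges on the cycle d-c-e-d are not bridges since each lies on that cycle.
Every edge lies on some cycle, so there are no bridges.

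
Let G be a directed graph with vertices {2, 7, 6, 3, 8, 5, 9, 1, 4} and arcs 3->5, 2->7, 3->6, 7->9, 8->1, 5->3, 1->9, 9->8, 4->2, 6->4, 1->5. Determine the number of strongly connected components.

1

{1, 2, 3, 4, 5, 6, 7, 8, 9} are all mutually reachable — one SCC of size 9.
That gives 1 strongly connected component.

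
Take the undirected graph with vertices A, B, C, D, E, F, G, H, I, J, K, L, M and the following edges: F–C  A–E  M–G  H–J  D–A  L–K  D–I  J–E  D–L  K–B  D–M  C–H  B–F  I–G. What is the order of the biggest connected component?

Starting from A we can reach A, B, C, D, E, F, G, H, I, J, K, L, M. That is one component of size 13.
The largest has 13 vertices.

13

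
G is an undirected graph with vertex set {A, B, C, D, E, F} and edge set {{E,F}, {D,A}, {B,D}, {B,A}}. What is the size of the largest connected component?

3

C is isolated — a component by itself.
Starting from E we can reach E, F. That is one component of size 2.
Starting from A we can reach A, B, D. That is one component of size 3.
The largest has 3 vertices.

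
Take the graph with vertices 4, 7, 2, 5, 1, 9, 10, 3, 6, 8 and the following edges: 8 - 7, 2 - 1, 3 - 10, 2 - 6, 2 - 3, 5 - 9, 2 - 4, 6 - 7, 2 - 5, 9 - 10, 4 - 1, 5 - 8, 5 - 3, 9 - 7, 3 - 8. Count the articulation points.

1

Removing 2 increases the component count from 1 to 2, so 2 is a cut vertex.
By contrast removing 3 leaves 1 component; it is not a cut vertex. No other vertex is a cut vertex either.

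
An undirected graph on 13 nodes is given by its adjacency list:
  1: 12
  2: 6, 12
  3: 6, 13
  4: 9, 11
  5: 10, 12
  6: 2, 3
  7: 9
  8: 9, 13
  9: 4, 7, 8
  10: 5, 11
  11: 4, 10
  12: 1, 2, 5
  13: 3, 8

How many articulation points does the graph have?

2

Removing 9 increases the component count from 1 to 2, so 9 is a cut vertex.
Removing 12 increases the component count from 1 to 2, so 12 is a cut vertex.
By contrast removing 10 leaves 1 component; it is not a cut vertex. No other vertex is a cut vertex either.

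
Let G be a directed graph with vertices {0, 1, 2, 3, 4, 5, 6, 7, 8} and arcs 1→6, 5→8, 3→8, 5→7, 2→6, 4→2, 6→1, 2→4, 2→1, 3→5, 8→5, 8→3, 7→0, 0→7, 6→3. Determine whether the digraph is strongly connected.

No

There is no directed path from 1 to 4, so the graph is not strongly connected.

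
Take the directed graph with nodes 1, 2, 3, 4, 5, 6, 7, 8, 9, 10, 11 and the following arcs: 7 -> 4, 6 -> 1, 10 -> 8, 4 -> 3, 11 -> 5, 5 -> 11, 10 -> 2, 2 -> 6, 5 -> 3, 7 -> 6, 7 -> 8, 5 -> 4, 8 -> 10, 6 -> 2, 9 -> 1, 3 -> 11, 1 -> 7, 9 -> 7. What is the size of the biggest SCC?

{1, 2, 6, 7, 8, 10} are all mutually reachable — one SCC of size 6.
{3, 4, 5, 11} are all mutually reachable — one SCC of size 4.
{9} is an SCC by itself.
The largest has 6 vertices.

6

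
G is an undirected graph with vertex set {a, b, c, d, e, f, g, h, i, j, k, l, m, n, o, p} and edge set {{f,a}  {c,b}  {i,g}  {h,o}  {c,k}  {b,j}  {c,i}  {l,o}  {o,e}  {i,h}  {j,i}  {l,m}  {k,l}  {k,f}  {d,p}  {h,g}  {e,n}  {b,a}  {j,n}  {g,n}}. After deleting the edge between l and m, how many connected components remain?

3

Before removal there are 2 components.
l–m is a bridge — removing it separates l's side from m's side.
After removal: 3 components.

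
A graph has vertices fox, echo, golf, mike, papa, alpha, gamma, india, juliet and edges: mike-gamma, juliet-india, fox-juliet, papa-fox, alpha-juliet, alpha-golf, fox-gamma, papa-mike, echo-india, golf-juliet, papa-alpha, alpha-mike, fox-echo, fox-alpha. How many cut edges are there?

0

The edges on the cycle fox-alpha-golf-juliet-fox are not bridges since each lies on that cycle.
Every edge lies on some cycle, so there are no bridges.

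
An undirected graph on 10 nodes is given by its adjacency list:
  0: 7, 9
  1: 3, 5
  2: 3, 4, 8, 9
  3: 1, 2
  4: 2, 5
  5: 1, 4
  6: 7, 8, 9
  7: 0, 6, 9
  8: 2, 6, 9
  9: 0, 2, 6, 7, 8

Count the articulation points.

Removing 2 increases the component count from 1 to 2, so 2 is a cut vertex.
By contrast removing 7 leaves 1 component; it is not a cut vertex. No other vertex is a cut vertex either.

1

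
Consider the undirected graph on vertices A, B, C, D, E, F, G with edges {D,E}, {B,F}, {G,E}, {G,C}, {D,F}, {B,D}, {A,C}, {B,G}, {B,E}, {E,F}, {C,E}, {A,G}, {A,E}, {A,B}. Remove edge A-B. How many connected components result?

A and B are still connected via A-G-B, so the component count stays at 1.

1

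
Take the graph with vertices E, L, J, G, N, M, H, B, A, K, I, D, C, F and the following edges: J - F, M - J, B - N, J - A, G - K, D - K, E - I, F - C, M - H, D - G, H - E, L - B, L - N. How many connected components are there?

Starting from B we can reach B, L, N. That is one component of size 3.
Starting from D we can reach D, G, K. That is one component of size 3.
Starting from A we can reach A, C, E, F, H, I, J, M. That is one component of size 8.
Total: 3 components.

3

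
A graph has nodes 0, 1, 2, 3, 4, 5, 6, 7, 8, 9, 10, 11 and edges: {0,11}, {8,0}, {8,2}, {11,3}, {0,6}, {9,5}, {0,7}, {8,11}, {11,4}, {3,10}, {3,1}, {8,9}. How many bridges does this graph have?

9

The edges on the cycle 8-0-11-8 are not bridges since each lies on that cycle.
But removing 4-11 disconnects 4 from 11; removing 8-9 disconnects 8 from 9; removing 0-7 disconnects 0 from 7; removing 9-5 disconnects 9 from 5 — these are bridges.
In total 9 edges are bridges.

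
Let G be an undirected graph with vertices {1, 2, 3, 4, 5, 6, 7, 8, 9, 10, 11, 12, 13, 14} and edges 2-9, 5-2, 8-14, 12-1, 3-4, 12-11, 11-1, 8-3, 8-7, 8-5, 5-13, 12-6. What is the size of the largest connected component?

10 is isolated — a component by itself.
Starting from 1 we can reach 1, 6, 11, 12. That is one component of size 4.
Starting from 2 we can reach 2, 3, 4, 5, 7, 8, 9, 13, 14. That is one component of size 9.
The largest has 9 vertices.

9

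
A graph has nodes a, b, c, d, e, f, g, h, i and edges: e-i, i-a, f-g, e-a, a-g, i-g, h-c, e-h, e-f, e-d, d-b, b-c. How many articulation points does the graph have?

Removing e increases the component count from 1 to 2, so e is a cut vertex.
By contrast removing d leaves 1 component; it is not a cut vertex. No other vertex is a cut vertex either.

1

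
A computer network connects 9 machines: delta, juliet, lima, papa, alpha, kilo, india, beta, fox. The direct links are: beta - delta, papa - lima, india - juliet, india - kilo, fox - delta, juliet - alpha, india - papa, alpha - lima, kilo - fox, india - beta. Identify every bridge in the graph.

The edges on the cycle india-juliet-alpha-lima-papa-india are not bridges since each lies on that cycle.
Every edge lies on some cycle, so there are no bridges.

none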